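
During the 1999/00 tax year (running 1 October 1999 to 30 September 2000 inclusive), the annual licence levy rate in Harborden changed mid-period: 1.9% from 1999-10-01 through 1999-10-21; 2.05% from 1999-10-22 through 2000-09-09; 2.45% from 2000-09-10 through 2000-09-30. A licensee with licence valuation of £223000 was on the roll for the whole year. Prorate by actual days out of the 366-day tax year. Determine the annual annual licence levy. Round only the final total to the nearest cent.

£4603.49

1999-10-01 to 1999-10-21: 21 days at 1.9% → £223000 × 1.9% × 21/366 = £243.1066
1999-10-22 to 2000-09-09: 324 days at 2.05% → £223000 × 2.05% × 324/366 = £4046.9016
2000-09-10 to 2000-09-30: 21 days at 2.45% → £223000 × 2.45% × 21/366 = £313.4795
Total = £4603.4877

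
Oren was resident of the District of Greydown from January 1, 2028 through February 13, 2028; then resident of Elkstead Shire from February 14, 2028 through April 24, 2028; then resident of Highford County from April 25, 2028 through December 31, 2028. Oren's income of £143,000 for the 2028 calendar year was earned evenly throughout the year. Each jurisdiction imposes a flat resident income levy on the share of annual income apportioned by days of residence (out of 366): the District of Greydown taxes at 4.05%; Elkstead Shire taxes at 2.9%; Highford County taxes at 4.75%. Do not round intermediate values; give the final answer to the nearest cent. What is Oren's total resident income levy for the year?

The District of Greydown, January 1 – February 13, 2028: 44 days → £143,000 × 4.05% × 44/366 = £696.2459
Elkstead Shire, February 14 – April 24, 2028: 71 days → £143,000 × 2.9% × 71/366 = £804.4727
Highford County, April 25 – December 31, 2028: 251 days → £143,000 × 4.75% × 251/366 = £4,658.2445
Total = £6,158.9631

£6,158.96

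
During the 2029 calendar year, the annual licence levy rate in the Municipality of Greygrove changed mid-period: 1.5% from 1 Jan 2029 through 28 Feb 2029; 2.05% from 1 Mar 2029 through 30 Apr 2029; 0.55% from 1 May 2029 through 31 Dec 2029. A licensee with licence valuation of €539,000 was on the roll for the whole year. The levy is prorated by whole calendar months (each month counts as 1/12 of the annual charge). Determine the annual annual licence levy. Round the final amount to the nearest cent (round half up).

1 Jan – 28 Feb 2029: 2 months at 1.5% → €539,000 × 1.5% × 2/12 = €1,347.5000
1 Mar – 30 Apr 2029: 2 months at 2.05% → €539,000 × 2.05% × 2/12 = €1,841.5833
1 May – 31 Dec 2029: 8 months at 0.55% → €539,000 × 0.55% × 8/12 = €1,976.3333
Total = €5,165.4167

€5,165.42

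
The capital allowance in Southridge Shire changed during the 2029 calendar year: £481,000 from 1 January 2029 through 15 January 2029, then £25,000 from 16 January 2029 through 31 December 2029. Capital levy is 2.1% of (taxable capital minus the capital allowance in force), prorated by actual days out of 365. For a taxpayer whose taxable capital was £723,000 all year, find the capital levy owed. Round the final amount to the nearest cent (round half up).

£14,264.47

1 January – 15 January 2029: 15 days, exemption £481,000 → (£723,000 − £481,000) × 2.1% × 15/365 = £208.8493
16 January – 31 December 2029: 350 days, exemption £25,000 → (£723,000 − £25,000) × 2.1% × 350/365 = £14,055.6164
Total = £14,264.4658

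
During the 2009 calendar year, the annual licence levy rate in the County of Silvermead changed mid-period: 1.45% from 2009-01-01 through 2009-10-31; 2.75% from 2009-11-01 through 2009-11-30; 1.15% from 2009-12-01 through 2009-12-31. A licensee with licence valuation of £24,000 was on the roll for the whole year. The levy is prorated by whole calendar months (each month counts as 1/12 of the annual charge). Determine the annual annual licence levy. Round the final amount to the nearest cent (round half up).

2009-01-01 to 2009-10-31: 10 months at 1.45% → £24,000 × 1.45% × 10/12 = £290.0000
2009-11-01 to 2009-11-30: 1 month at 2.75% → £24,000 × 2.75% × 1/12 = £55.0000
2009-12-01 to 2009-12-31: 1 month at 1.15% → £24,000 × 1.15% × 1/12 = £23.0000
Total = £368.0000

£368.00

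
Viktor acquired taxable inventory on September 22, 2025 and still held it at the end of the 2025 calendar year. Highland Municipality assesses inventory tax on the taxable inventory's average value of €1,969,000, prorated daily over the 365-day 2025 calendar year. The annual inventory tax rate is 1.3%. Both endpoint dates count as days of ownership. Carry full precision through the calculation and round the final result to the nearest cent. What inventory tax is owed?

Days held (September 22 – December 31, 2025): 101 out of 365
Tax = €1,969,000 × 1.3% × 101/365 = €7,083.0055

€7,083.01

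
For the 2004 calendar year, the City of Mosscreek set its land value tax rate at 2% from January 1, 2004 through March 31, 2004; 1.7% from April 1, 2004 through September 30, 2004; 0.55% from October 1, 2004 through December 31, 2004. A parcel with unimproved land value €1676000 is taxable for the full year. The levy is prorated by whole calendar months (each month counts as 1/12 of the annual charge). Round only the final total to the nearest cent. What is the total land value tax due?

January 1 – March 31, 2004: 3 months at 2% → €1676000 × 2% × 3/12 = €8380.0000
April 1 – September 30, 2004: 6 months at 1.7% → €1676000 × 1.7% × 6/12 = €14246.0000
October 1 – December 31, 2004: 3 months at 0.55% → €1676000 × 0.55% × 3/12 = €2304.5000
Total = €24930.5000

€24930.50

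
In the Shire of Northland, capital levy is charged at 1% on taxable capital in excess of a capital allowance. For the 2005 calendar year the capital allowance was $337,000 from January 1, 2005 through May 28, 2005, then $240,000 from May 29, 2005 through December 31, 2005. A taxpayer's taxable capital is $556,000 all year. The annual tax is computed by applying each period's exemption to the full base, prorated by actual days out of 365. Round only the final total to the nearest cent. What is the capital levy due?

$2,766.68

January 1 – May 28, 2005: 148 days, exemption $337,000 → ($556,000 − $337,000) × 1% × 148/365 = $888.0000
May 29 – December 31, 2005: 217 days, exemption $240,000 → ($556,000 − $240,000) × 1% × 217/365 = $1,878.6849
Total = $2,766.6849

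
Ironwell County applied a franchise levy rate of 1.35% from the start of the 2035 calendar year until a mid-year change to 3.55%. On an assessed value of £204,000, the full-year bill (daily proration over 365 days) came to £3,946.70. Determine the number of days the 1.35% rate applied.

268 days

Let d = days at the first rate; then 365 − d days at the second rate.
£204,000 × [1.35%·d + 3.55%·(365−d)] / 365 = £3,946.70
Solving gives d = 268, so the new rate took effect on September 26, 2035.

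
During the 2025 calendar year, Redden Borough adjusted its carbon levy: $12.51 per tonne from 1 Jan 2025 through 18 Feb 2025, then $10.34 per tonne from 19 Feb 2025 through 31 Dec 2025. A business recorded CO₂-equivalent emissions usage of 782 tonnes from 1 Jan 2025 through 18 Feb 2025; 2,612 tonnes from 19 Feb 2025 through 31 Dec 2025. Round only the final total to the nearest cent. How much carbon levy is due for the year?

$36,790.90

1 Jan – 18 Feb 2025: 782 tonnes at $12.51/tonne → $9,782.82
19 Feb – 31 Dec 2025: 2,612 tonnes at $10.34/tonne → $27,008.08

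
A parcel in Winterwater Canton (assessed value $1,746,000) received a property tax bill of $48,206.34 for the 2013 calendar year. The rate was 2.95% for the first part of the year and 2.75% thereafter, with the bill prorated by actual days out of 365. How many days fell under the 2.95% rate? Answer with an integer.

20 days

Let d = days at the first rate; then 365 − d days at the second rate.
$1,746,000 × [2.95%·d + 2.75%·(365−d)] / 365 = $48,206.34
Solving gives d = 20, so the new rate took effect on January 21, 2013.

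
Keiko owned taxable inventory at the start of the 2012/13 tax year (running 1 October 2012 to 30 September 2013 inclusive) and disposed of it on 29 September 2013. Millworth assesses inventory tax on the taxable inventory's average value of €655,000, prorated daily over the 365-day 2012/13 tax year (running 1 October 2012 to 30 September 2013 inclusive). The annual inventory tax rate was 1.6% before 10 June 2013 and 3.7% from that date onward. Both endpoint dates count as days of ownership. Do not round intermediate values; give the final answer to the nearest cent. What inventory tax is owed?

1 October 2012 – 9 June 2013: 252 days at 1.6% → €655,000 × 1.6% × 252/365 = €7,235.5068
10 June – 29 September 2013: 112 days at 3.7% → €655,000 × 3.7% × 112/365 = €7,436.4932
Total = €14,672.0000

€14,672.00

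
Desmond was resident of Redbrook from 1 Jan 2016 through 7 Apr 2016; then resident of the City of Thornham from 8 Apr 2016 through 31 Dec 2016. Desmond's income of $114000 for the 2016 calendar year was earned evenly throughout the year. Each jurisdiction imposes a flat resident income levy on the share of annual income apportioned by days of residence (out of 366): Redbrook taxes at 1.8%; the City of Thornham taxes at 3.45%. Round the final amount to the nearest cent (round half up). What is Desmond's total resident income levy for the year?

Redbrook, 1 Jan – 7 Apr 2016: 98 days → $114000 × 1.8% × 98/366 = $549.4426
The City of Thornham, 8 Apr – 31 Dec 2016: 268 days → $114000 × 3.45% × 268/366 = $2879.9016
Total = $3429.3443

$3429.34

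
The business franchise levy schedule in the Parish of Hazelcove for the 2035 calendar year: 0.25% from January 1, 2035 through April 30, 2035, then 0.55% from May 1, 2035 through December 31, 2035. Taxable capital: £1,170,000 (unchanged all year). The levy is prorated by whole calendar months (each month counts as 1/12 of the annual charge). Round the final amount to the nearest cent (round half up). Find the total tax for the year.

January 1 – April 30, 2035: 4 months at 0.25% → £1,170,000 × 0.25% × 4/12 = £975.0000
May 1 – December 31, 2035: 8 months at 0.55% → £1,170,000 × 0.55% × 8/12 = £4,290.0000
Total = £5,265.0000

£5,265.00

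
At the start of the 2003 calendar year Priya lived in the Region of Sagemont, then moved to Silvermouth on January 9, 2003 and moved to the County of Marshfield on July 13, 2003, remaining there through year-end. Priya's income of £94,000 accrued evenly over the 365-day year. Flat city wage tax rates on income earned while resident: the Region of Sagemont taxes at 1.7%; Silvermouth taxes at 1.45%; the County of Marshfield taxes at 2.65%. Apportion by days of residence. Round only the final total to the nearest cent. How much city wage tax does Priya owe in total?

£1,899.70

The Region of Sagemont, January 1 – January 8, 2003: 8 days → £94,000 × 1.7% × 8/365 = £35.0247
Silvermouth, January 9 – July 12, 2003: 185 days → £94,000 × 1.45% × 185/365 = £690.8356
The County of Marshfield, July 13 – December 31, 2003: 172 days → £94,000 × 2.65% × 172/365 = £1,173.8411
Total = £1,899.7014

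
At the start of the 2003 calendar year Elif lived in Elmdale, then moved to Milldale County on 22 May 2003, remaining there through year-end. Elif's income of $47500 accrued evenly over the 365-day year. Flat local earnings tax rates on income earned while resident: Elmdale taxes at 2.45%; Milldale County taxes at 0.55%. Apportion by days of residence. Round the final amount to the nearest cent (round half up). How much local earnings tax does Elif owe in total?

Elmdale, 1 Jan – 21 May 2003: 141 days → $47500 × 2.45% × 141/365 = $449.5582
Milldale County, 22 May – 31 Dec 2003: 224 days → $47500 × 0.55% × 224/365 = $160.3288
Total = $609.8870

$609.89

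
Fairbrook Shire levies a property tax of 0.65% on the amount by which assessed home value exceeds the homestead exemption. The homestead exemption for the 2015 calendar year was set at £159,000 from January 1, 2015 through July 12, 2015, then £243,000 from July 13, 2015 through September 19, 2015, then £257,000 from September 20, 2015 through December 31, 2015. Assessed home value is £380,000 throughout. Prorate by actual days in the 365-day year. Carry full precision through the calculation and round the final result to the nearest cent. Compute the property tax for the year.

January 1 – July 12, 2015: 193 days, exemption £159,000 → (£380,000 − £159,000) × 0.65% × 193/365 = £759.5740
July 13 – September 19, 2015: 69 days, exemption £243,000 → (£380,000 − £243,000) × 0.65% × 69/365 = £168.3411
September 20 – December 31, 2015: 103 days, exemption £257,000 → (£380,000 − £257,000) × 0.65% × 103/365 = £225.6123
Total = £1,153.5274

£1,153.53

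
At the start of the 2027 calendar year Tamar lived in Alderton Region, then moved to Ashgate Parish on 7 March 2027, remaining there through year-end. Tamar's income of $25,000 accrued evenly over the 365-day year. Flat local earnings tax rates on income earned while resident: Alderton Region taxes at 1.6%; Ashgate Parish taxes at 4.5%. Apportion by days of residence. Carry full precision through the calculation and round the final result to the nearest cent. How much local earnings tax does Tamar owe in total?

$995.89

Alderton Region, 1 January – 6 March 2027: 65 days → $25,000 × 1.6% × 65/365 = $71.2329
Ashgate Parish, 7 March – 31 December 2027: 300 days → $25,000 × 4.5% × 300/365 = $924.6575
Total = $995.8904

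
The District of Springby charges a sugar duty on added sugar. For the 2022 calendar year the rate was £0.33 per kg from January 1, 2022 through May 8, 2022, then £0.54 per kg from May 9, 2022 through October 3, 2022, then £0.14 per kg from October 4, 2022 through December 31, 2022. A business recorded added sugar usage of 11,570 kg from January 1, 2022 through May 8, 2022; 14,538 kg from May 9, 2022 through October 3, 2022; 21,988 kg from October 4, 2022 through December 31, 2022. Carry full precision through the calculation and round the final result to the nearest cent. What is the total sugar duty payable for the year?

January 1 – May 8, 2022: 11,570 kg at £0.33/kg → £3,818.10
May 9 – October 3, 2022: 14,538 kg at £0.54/kg → £7,850.52
October 4 – December 31, 2022: 21,988 kg at £0.14/kg → £3,078.32

£14,746.94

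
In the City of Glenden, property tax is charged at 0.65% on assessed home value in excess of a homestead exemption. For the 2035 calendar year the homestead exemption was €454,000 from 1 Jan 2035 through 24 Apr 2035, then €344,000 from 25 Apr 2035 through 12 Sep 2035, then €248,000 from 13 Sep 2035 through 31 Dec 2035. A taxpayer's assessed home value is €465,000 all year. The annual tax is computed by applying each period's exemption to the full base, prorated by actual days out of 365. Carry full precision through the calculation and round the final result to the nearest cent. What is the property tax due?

1 Jan – 24 Apr 2035: 114 days, exemption €454,000 → (€465,000 − €454,000) × 0.65% × 114/365 = €22.3315
25 Apr – 12 Sep 2035: 141 days, exemption €344,000 → (€465,000 − €344,000) × 0.65% × 141/365 = €303.8260
13 Sep – 31 Dec 2035: 110 days, exemption €248,000 → (€465,000 − €248,000) × 0.65% × 110/365 = €425.0822
Total = €751.2397

€751.24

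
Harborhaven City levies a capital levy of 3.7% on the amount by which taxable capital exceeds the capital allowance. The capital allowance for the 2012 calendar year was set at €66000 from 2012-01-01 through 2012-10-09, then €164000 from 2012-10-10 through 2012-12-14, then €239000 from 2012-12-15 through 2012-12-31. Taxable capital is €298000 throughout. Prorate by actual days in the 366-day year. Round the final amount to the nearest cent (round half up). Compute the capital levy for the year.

2012-01-01 to 2012-10-09: 283 days, exemption €66000 → (€298000 − €66000) × 3.7% × 283/366 = €6637.3552
2012-10-10 to 2012-12-14: 66 days, exemption €164000 → (€298000 − €164000) × 3.7% × 66/366 = €894.0656
2012-12-15 to 2012-12-31: 17 days, exemption €239000 → (€298000 − €239000) × 3.7% × 17/366 = €101.3962
Total = €7632.8169

€7632.82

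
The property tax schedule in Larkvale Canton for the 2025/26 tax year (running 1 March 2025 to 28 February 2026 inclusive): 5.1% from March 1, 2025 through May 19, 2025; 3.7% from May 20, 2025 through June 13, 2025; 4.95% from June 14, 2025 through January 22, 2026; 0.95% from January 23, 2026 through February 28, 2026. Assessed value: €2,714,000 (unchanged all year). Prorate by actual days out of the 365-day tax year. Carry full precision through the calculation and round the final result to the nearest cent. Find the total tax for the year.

€121,906.93

March 1 – May 19, 2025: 80 days at 5.1% → €2,714,000 × 5.1% × 80/365 = €30,337.3151
May 20 – June 13, 2025: 25 days at 3.7% → €2,714,000 × 3.7% × 25/365 = €6,877.9452
June 14, 2025 – January 22, 2026: 223 days at 4.95% → €2,714,000 × 4.95% × 223/365 = €82,078.0521
January 23 – February 28, 2026: 37 days at 0.95% → €2,714,000 × 0.95% × 37/365 = €2,613.6192
Total = €121,906.9315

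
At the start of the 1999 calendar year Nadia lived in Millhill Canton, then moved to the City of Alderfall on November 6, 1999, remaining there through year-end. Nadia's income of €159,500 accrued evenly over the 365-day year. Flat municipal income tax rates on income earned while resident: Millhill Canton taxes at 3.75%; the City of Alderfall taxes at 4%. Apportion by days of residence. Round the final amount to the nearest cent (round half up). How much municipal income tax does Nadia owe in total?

Millhill Canton, January 1 – November 5, 1999: 309 days → €159,500 × 3.75% × 309/365 = €5,063.5788
The City of Alderfall, November 6 – December 31, 1999: 56 days → €159,500 × 4% × 56/365 = €978.8493
Total = €6,042.4281

€6,042.43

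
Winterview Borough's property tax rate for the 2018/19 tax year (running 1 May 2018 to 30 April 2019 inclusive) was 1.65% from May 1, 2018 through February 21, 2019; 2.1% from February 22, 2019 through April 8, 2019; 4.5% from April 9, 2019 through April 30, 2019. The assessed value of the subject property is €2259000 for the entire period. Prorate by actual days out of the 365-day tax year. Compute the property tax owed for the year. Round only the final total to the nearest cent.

€42435.16

May 1, 2018 – February 21, 2019: 297 days at 1.65% → €2259000 × 1.65% × 297/365 = €30329.3959
February 22 – April 8, 2019: 46 days at 2.1% → €2259000 × 2.1% × 46/365 = €5978.6137
April 9 – April 30, 2019: 22 days at 4.5% → €2259000 × 4.5% × 22/365 = €6127.1507
Total = €42435.1603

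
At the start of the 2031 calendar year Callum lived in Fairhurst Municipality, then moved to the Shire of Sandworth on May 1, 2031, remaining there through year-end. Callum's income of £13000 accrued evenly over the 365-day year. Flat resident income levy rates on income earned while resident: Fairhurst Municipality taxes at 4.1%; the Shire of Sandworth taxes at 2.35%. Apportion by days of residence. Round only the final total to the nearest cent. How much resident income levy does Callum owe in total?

£380.29

Fairhurst Municipality, January 1 – April 30, 2031: 120 days → £13000 × 4.1% × 120/365 = £175.2329
The Shire of Sandworth, May 1 – December 31, 2031: 245 days → £13000 × 2.35% × 245/365 = £205.0616
Total = £380.2945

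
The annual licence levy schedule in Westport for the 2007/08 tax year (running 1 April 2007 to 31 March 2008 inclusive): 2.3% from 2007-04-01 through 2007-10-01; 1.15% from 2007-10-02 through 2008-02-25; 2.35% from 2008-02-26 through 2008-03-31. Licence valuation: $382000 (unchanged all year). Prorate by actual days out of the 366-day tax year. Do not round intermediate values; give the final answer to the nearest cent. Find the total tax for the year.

$7039.86

2007-04-01 to 2007-10-01: 184 days at 2.3% → $382000 × 2.3% × 184/366 = $4417.0055
2007-10-02 to 2008-02-25: 147 days at 1.15% → $382000 × 1.15% × 147/366 = $1764.4016
2008-02-26 to 2008-03-31: 35 days at 2.35% → $382000 × 2.35% × 35/366 = $858.4563
Total = $7039.8634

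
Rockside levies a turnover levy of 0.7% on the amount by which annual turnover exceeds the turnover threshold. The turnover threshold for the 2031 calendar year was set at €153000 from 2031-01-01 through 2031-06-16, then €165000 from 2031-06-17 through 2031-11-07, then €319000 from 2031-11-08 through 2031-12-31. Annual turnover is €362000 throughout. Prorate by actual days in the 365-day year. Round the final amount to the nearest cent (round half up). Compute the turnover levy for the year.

2031-01-01 to 2031-06-16: 167 days, exemption €153000 → (€362000 − €153000) × 0.7% × 167/365 = €669.3726
2031-06-17 to 2031-11-07: 144 days, exemption €165000 → (€362000 − €165000) × 0.7% × 144/365 = €544.0438
2031-11-08 to 2031-12-31: 54 days, exemption €319000 → (€362000 − €319000) × 0.7% × 54/365 = €44.5315
Total = €1257.9479

€1257.95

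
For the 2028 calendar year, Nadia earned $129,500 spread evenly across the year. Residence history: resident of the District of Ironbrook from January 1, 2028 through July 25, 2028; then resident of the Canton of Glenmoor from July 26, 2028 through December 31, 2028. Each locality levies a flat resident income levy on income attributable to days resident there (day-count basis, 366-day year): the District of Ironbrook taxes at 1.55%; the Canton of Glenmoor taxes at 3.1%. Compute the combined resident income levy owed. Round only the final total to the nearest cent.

$2,879.25

The District of Ironbrook, January 1 – July 25, 2028: 207 days → $129,500 × 1.55% × 207/366 = $1,135.2480
The Canton of Glenmoor, July 26 – December 31, 2028: 159 days → $129,500 × 3.1% × 159/366 = $1,744.0041
Total = $2,879.2520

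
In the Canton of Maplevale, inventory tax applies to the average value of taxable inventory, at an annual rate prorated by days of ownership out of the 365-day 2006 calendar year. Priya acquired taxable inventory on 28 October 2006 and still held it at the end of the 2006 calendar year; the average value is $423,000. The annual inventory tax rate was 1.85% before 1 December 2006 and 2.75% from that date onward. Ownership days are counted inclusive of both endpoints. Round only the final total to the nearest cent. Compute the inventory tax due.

$1,716.92

28 October – 30 November 2006: 34 days at 1.85% → $423,000 × 1.85% × 34/365 = $728.9507
1 December – 31 December 2006: 31 days at 2.75% → $423,000 × 2.75% × 31/365 = $987.9658
Total = $1,716.9164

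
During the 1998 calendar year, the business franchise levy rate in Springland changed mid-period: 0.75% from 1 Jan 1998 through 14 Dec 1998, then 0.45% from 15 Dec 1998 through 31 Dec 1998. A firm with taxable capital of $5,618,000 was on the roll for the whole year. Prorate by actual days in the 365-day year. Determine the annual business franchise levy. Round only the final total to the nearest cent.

$41,350.02

1 Jan – 14 Dec 1998: 348 days at 0.75% → $5,618,000 × 0.75% × 348/365 = $40,172.5479
15 Dec – 31 Dec 1998: 17 days at 0.45% → $5,618,000 × 0.45% × 17/365 = $1,177.4712
Total = $41,350.0192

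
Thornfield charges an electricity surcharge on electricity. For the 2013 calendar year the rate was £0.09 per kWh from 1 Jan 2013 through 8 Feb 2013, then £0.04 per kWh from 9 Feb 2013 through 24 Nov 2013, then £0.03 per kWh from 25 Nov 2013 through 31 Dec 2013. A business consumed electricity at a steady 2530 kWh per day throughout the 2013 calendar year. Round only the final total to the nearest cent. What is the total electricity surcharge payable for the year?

1 Jan – 8 Feb 2013: 39 days × 2530 kWh/day = 98,670 kWh at £0.09/kWh → £8880.30
9 Feb – 24 Nov 2013: 289 days × 2530 kWh/day = 731,170 kWh at £0.04/kWh → £29246.80
25 Nov – 31 Dec 2013: 37 days × 2530 kWh/day = 93,610 kWh at £0.03/kWh → £2808.30

£40935.40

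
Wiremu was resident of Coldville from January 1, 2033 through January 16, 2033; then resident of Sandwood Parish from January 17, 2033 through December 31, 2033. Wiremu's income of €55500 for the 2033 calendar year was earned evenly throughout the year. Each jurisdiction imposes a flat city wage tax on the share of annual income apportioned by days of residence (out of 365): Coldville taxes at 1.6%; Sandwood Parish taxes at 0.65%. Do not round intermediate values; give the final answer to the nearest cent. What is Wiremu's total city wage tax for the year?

€383.86

Coldville, January 1 – January 16, 2033: 16 days → €55500 × 1.6% × 16/365 = €38.9260
Sandwood Parish, January 17 – December 31, 2033: 349 days → €55500 × 0.65% × 349/365 = €344.9363
Total = €383.8623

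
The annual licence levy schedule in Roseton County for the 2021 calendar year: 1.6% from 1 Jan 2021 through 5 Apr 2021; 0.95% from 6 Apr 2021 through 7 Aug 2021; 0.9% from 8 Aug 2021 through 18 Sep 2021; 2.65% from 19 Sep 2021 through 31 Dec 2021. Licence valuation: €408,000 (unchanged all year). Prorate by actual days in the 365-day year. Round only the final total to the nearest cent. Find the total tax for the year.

€6,519.06

1 Jan – 5 Apr 2021: 95 days at 1.6% → €408,000 × 1.6% × 95/365 = €1,699.0685
6 Apr – 7 Aug 2021: 124 days at 0.95% → €408,000 × 0.95% × 124/365 = €1,316.7781
8 Aug – 18 Sep 2021: 42 days at 0.9% → €408,000 × 0.9% × 42/365 = €422.5315
19 Sep – 31 Dec 2021: 104 days at 2.65% → €408,000 × 2.65% × 104/365 = €3,080.6795
Total = €6,519.0575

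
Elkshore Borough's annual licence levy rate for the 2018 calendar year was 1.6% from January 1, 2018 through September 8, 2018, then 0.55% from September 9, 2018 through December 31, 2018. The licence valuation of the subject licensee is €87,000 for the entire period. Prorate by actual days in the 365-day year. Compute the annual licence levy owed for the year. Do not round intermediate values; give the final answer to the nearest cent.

€1,106.69

January 1 – September 8, 2018: 251 days at 1.6% → €87,000 × 1.6% × 251/365 = €957.2384
September 9 – December 31, 2018: 114 days at 0.55% → €87,000 × 0.55% × 114/365 = €149.4493
Total = €1,106.6877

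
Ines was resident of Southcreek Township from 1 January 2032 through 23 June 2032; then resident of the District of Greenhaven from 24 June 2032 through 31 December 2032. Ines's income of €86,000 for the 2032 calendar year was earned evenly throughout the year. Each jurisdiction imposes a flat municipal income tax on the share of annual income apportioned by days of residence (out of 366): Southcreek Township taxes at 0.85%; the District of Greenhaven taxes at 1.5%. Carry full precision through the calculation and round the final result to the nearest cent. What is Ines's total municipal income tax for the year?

Southcreek Township, 1 January – 23 June 2032: 175 days → €86,000 × 0.85% × 175/366 = €349.5219
The District of Greenhaven, 24 June – 31 December 2032: 191 days → €86,000 × 1.5% × 191/366 = €673.1967
Total = €1,022.7186

€1,022.72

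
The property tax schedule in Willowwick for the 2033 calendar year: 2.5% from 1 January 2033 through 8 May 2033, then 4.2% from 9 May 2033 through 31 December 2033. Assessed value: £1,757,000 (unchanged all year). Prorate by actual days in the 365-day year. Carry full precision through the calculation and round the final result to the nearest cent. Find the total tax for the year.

£63,319.39

1 January – 8 May 2033: 128 days at 2.5% → £1,757,000 × 2.5% × 128/365 = £15,403.8356
9 May – 31 December 2033: 237 days at 4.2% → £1,757,000 × 4.2% × 237/365 = £47,915.5562
Total = £63,319.3918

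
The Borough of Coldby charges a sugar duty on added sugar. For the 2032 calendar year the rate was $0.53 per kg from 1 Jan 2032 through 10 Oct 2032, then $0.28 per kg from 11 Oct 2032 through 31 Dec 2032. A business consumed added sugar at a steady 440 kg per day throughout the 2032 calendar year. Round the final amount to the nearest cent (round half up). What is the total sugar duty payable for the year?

1 Jan – 10 Oct 2032: 284 days × 440 kg/day = 124,960 kg at $0.53/kg → $66228.80
11 Oct – 31 Dec 2032: 82 days × 440 kg/day = 36,080 kg at $0.28/kg → $10102.40

$76331.20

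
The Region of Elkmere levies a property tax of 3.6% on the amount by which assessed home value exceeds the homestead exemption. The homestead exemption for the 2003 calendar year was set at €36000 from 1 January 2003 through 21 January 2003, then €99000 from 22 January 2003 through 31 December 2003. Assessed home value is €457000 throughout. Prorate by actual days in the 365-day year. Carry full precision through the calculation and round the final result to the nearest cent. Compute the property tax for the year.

1 January – 21 January 2003: 21 days, exemption €36000 → (€457000 − €36000) × 3.6% × 21/365 = €871.9890
22 January – 31 December 2003: 344 days, exemption €99000 → (€457000 − €99000) × 3.6% × 344/365 = €12146.4986
Total = €13018.4877

€13018.49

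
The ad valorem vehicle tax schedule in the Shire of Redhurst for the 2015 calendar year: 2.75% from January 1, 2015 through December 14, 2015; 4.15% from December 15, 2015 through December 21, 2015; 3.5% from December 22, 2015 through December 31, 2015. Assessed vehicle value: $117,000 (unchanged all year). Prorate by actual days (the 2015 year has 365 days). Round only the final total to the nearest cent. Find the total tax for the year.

January 1 – December 14, 2015: 348 days at 2.75% → $117,000 × 2.75% × 348/365 = $3,067.6438
December 15 – December 21, 2015: 7 days at 4.15% → $117,000 × 4.15% × 7/365 = $93.1192
December 22 – December 31, 2015: 10 days at 3.5% → $117,000 × 3.5% × 10/365 = $112.1918
Total = $3,272.9548

$3,272.95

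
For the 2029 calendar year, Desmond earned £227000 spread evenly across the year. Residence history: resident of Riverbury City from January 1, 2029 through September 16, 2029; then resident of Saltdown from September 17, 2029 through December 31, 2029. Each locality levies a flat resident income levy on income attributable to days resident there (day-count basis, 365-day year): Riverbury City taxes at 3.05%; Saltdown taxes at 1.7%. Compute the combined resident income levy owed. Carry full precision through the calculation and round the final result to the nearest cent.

£6033.54

Riverbury City, January 1 – September 16, 2029: 259 days → £227000 × 3.05% × 259/365 = £4912.8397
Saltdown, September 17 – December 31, 2029: 106 days → £227000 × 1.7% × 106/365 = £1120.6959
Total = £6033.5356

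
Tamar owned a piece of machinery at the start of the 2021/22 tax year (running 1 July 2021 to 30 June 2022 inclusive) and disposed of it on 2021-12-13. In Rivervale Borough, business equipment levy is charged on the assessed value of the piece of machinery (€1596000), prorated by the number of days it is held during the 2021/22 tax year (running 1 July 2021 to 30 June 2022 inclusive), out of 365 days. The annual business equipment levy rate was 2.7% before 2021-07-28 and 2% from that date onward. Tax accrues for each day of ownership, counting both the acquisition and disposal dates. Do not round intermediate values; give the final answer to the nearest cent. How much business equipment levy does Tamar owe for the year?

€15343.46

2021-07-01 to 2021-07-27: 27 days at 2.7% → €1596000 × 2.7% × 27/365 = €3187.6274
2021-07-28 to 2021-12-13: 139 days at 2% → €1596000 × 2% × 139/365 = €12155.8356
Total = €15343.4630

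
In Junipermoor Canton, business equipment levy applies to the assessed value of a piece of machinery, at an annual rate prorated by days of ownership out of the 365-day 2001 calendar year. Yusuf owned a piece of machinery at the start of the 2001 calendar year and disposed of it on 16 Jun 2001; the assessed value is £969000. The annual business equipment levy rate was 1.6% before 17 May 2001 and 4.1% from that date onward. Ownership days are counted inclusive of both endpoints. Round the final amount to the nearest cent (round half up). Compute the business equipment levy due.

1 Jan – 16 May 2001: 136 days at 1.6% → £969000 × 1.6% × 136/365 = £5776.8329
17 May – 16 Jun 2001: 31 days at 4.1% → £969000 × 4.1% × 31/365 = £3374.2438
Total = £9151.0767

£9151.08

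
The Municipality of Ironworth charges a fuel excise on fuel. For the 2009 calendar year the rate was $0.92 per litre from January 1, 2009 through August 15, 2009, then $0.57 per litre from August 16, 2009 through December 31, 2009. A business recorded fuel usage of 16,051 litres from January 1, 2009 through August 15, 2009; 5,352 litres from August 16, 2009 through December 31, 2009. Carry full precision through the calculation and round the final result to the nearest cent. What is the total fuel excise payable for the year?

$17,817.56

January 1 – August 15, 2009: 16,051 litres at $0.92/litre → $14,766.92
August 16 – December 31, 2009: 5,352 litres at $0.57/litre → $3,050.64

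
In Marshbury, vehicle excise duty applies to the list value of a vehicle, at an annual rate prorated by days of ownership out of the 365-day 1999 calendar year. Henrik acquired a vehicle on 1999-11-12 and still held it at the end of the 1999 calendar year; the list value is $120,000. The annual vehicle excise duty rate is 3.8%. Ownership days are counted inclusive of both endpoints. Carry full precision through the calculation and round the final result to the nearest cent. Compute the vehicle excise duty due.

$624.66

Days held (1999-11-12 to 1999-12-31): 50 out of 365
Tax = $120,000 × 3.8% × 50/365 = $624.6575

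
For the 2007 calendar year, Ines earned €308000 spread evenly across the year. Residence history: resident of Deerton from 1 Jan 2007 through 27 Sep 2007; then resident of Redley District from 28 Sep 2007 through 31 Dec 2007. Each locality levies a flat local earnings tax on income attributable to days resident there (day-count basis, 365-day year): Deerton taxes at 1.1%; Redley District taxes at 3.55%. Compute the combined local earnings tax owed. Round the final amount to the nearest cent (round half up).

Deerton, 1 Jan – 27 Sep 2007: 270 days → €308000 × 1.1% × 270/365 = €2506.1918
Redley District, 28 Sep – 31 Dec 2007: 95 days → €308000 × 3.55% × 95/365 = €2845.8356
Total = €5352.0274

€5352.03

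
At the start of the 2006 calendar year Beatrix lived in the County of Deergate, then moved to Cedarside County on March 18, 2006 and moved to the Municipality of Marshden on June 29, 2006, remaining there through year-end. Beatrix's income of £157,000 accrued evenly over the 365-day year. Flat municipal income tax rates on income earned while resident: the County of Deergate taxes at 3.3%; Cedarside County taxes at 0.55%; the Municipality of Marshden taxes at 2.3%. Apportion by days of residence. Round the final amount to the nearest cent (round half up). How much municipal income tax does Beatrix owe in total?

The County of Deergate, January 1 – March 17, 2006: 76 days → £157,000 × 3.3% × 76/365 = £1,078.7836
Cedarside County, March 18 – June 28, 2006: 103 days → £157,000 × 0.55% × 103/365 = £243.6726
The Municipality of Marshden, June 29 – December 31, 2006: 186 days → £157,000 × 2.3% × 186/365 = £1,840.1260
Total = £3,162.5822

£3,162.58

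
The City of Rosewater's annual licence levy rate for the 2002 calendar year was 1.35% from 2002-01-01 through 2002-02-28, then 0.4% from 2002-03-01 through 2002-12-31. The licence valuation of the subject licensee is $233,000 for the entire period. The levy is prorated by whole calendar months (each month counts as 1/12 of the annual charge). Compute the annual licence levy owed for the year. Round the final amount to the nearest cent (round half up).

2002-01-01 to 2002-02-28: 2 months at 1.35% → $233,000 × 1.35% × 2/12 = $524.2500
2002-03-01 to 2002-12-31: 10 months at 0.4% → $233,000 × 0.4% × 10/12 = $776.6667
Total = $1,300.9167

$1,300.92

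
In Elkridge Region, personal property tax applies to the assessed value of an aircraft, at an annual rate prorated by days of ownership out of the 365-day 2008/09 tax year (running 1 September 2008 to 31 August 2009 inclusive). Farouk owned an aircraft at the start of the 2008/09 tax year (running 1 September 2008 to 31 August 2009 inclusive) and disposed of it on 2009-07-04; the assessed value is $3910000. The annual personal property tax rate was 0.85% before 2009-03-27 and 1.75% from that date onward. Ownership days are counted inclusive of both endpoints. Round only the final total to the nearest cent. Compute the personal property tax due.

$37594.92

2008-09-01 to 2009-03-26: 207 days at 0.85% → $3910000 × 0.85% × 207/365 = $18848.3425
2009-03-27 to 2009-07-04: 100 days at 1.75% → $3910000 × 1.75% × 100/365 = $18746.5753
Total = $37594.9178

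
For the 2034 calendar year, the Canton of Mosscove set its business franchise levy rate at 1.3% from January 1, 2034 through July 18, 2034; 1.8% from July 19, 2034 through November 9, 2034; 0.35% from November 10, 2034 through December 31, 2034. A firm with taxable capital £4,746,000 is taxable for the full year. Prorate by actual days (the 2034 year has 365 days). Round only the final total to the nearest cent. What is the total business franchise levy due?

£62,686.21

January 1 – July 18, 2034: 199 days at 1.3% → £4,746,000 × 1.3% × 199/365 = £33,638.0877
July 19 – November 9, 2034: 114 days at 1.8% → £4,746,000 × 1.8% × 114/365 = £26,681.6219
November 10 – December 31, 2034: 52 days at 0.35% → £4,746,000 × 0.35% × 52/365 = £2,366.4986
Total = £62,686.2082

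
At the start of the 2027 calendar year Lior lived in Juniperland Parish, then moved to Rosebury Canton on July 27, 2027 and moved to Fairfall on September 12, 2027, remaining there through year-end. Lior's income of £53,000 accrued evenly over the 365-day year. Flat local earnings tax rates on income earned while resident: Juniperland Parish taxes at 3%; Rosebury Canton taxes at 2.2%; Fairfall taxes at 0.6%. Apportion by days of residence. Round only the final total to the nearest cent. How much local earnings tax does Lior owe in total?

£1,148.58

Juniperland Parish, January 1 – July 26, 2027: 207 days → £53,000 × 3% × 207/365 = £901.7260
Rosebury Canton, July 27 – September 11, 2027: 47 days → £53,000 × 2.2% × 47/365 = £150.1425
Fairfall, September 12 – December 31, 2027: 111 days → £53,000 × 0.6% × 111/365 = £96.7068
Total = £1,148.5753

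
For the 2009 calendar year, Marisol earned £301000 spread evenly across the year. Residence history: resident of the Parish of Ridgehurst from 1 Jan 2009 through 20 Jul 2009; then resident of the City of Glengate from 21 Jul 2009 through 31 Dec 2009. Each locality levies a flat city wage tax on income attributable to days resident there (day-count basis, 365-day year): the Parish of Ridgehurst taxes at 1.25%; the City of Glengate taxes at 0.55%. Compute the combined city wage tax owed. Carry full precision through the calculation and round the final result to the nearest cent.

£2815.79

The Parish of Ridgehurst, 1 Jan – 20 Jul 2009: 201 days → £301000 × 1.25% × 201/365 = £2071.9521
The City of Glengate, 21 Jul – 31 Dec 2009: 164 days → £301000 × 0.55% × 164/365 = £743.8411
Total = £2815.7932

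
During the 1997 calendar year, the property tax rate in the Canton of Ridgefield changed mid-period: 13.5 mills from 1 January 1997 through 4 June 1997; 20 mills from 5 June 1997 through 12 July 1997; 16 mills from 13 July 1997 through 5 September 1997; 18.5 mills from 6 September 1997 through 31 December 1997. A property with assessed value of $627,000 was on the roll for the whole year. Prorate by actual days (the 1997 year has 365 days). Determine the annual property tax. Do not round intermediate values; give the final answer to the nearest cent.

1 January – 4 June 1997: 155 days at 13.5 mills → $627,000 × 1.35% × 155/365 = $3,594.5137
5 June – 12 July 1997: 38 days at 20 mills → $627,000 × 2% × 38/365 = $1,305.5342
13 July – 5 September 1997: 55 days at 16 mills → $627,000 × 1.6% × 55/365 = $1,511.6712
6 September – 31 December 1997: 117 days at 18.5 mills → $627,000 × 1.85% × 117/365 = $3,718.1959
Total = $10,129.9151

$10,129.92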